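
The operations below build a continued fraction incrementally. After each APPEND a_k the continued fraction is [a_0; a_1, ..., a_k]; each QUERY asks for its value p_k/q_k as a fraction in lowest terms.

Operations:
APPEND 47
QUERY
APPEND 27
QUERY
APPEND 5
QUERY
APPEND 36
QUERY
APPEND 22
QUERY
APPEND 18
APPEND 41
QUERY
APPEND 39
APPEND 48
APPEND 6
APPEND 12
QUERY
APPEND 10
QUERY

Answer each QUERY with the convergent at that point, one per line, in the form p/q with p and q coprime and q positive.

APPEND 47: p_0 = 47·1 + 0 = 47, q_0 = 47·0 + 1 = 1 → 47/1
APPEND 27: p_1 = 27·47 + 1 = 1270, q_1 = 27·1 + 0 = 27 → 1270/27
APPEND 5: p_2 = 5·1270 + 47 = 6397, q_2 = 5·27 + 1 = 136 → 6397/136
APPEND 36: p_3 = 36·6397 + 1270 = 231562, q_3 = 36·136 + 27 = 4923 → 231562/4923
APPEND 22: p_4 = 22·231562 + 6397 = 5100761, q_4 = 22·4923 + 136 = 108442 → 5100761/108442
APPEND 18: p_5 = 18·5100761 + 231562 = 92045260, q_5 = 18·108442 + 4923 = 1956879 → 92045260/1956879
APPEND 41: p_6 = 41·92045260 + 5100761 = 3778956421, q_6 = 41·1956879 + 108442 = 80340481 → 3778956421/80340481
APPEND 39: p_7 = 39·3778956421 + 92045260 = 147471345679, q_7 = 39·80340481 + 1956879 = 3135235638 → 147471345679/3135235638
APPEND 48: p_8 = 48·147471345679 + 3778956421 = 7082403549013, q_8 = 48·3135235638 + 80340481 = 150571651105 → 7082403549013/150571651105
APPEND 6: p_9 = 6·7082403549013 + 147471345679 = 42641892639757, q_9 = 6·150571651105 + 3135235638 = 906565142268 → 42641892639757/906565142268
APPEND 12: p_10 = 12·42641892639757 + 7082403549013 = 518785115226097, q_10 = 12·906565142268 + 150571651105 = 11029353358321 → 518785115226097/11029353358321
APPEND 10: p_11 = 10·518785115226097 + 42641892639757 = 5230493044900727, q_11 = 10·11029353358321 + 906565142268 = 111200098725478 → 5230493044900727/111200098725478

47/1
1270/27
6397/136
231562/4923
5100761/108442
3778956421/80340481
518785115226097/11029353358321
5230493044900727/111200098725478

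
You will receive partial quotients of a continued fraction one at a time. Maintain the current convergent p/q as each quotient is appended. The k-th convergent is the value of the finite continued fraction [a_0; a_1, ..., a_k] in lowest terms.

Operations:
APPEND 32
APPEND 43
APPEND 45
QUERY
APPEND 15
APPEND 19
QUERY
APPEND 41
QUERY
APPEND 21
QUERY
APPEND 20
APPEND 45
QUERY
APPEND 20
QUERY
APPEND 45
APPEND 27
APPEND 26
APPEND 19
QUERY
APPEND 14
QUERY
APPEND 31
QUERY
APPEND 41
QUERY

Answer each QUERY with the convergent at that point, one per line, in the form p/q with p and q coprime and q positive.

61997/1936
17757305/554513
728980837/22764116
15326354882/478600949
13841849886347/432243840269
277144253805417/8654471588476
167240886906439100423/5222484263301781196
2350156811730350815500/73389092778607384487
73022102050547314380923/2280284360400130700293
2996256340884170240433343/93565047869183966096500

APPEND 32: p_0 = 32·1 + 0 = 32, q_0 = 32·0 + 1 = 1 → 32/1
APPEND 43: p_1 = 43·32 + 1 = 1377, q_1 = 43·1 + 0 = 43 → 1377/43
APPEND 45: p_2 = 45·1377 + 32 = 61997, q_2 = 45·43 + 1 = 1936 → 61997/1936
APPEND 15: p_3 = 15·61997 + 1377 = 931332, q_3 = 15·1936 + 43 = 29083 → 931332/29083
APPEND 19: p_4 = 19·931332 + 61997 = 17757305, q_4 = 19·29083 + 1936 = 554513 → 17757305/554513
APPEND 41: p_5 = 41·17757305 + 931332 = 728980837, q_5 = 41·554513 + 29083 = 22764116 → 728980837/22764116
APPEND 21: p_6 = 21·728980837 + 17757305 = 15326354882, q_6 = 21·22764116 + 554513 = 478600949 → 15326354882/478600949
APPEND 20: p_7 = 20·15326354882 + 728980837 = 307256078477, q_7 = 20·478600949 + 22764116 = 9594783096 → 307256078477/9594783096
APPEND 45: p_8 = 45·307256078477 + 15326354882 = 13841849886347, q_8 = 45·9594783096 + 478600949 = 432243840269 → 13841849886347/432243840269
APPEND 20: p_9 = 20·13841849886347 + 307256078477 = 277144253805417, q_9 = 20·432243840269 + 9594783096 = 8654471588476 → 277144253805417/8654471588476
APPEND 45: p_10 = 45·277144253805417 + 13841849886347 = 12485333271130112, q_10 = 45·8654471588476 + 432243840269 = 389883465321689 → 12485333271130112/389883465321689
APPEND 27: p_11 = 27·12485333271130112 + 277144253805417 = 337381142574318441, q_11 = 27·389883465321689 + 8654471588476 = 10535508035274079 → 337381142574318441/10535508035274079
APPEND 26: p_12 = 26·337381142574318441 + 12485333271130112 = 8784395040203409578, q_12 = 26·10535508035274079 + 389883465321689 = 274313092382447743 → 8784395040203409578/274313092382447743
APPEND 19: p_13 = 19·8784395040203409578 + 337381142574318441 = 167240886906439100423, q_13 = 19·274313092382447743 + 10535508035274079 = 5222484263301781196 → 167240886906439100423/5222484263301781196
APPEND 14: p_14 = 14·167240886906439100423 + 8784395040203409578 = 2350156811730350815500, q_14 = 14·5222484263301781196 + 274313092382447743 = 73389092778607384487 → 2350156811730350815500/73389092778607384487
APPEND 31: p_15 = 31·2350156811730350815500 + 167240886906439100423 = 73022102050547314380923, q_15 = 31·73389092778607384487 + 5222484263301781196 = 2280284360400130700293 → 73022102050547314380923/2280284360400130700293
APPEND 41: p_16 = 41·73022102050547314380923 + 2350156811730350815500 = 2996256340884170240433343, q_16 = 41·2280284360400130700293 + 73389092778607384487 = 93565047869183966096500 → 2996256340884170240433343/93565047869183966096500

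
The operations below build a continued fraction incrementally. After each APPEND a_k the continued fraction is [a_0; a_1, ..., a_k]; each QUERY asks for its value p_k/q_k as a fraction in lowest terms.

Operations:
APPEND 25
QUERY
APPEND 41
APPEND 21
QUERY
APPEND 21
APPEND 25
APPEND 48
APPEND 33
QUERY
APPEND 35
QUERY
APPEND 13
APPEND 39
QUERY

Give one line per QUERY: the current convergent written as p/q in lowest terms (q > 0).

APPEND 25: p_0 = 25·1 + 0 = 25, q_0 = 25·0 + 1 = 1 → 25/1
APPEND 41: p_1 = 41·25 + 1 = 1026, q_1 = 41·1 + 0 = 41 → 1026/41
APPEND 21: p_2 = 21·1026 + 25 = 21571, q_2 = 21·41 + 1 = 862 → 21571/862
APPEND 21: p_3 = 21·21571 + 1026 = 454017, q_3 = 21·862 + 41 = 18143 → 454017/18143
APPEND 25: p_4 = 25·454017 + 21571 = 11371996, q_4 = 25·18143 + 862 = 454437 → 11371996/454437
APPEND 48: p_5 = 48·11371996 + 454017 = 546309825, q_5 = 48·454437 + 18143 = 21831119 → 546309825/21831119
APPEND 33: p_6 = 33·546309825 + 11371996 = 18039596221, q_6 = 33·21831119 + 454437 = 720881364 → 18039596221/720881364
APPEND 35: p_7 = 35·18039596221 + 546309825 = 631932177560, q_7 = 35·720881364 + 21831119 = 25252678859 → 631932177560/25252678859
APPEND 13: p_8 = 13·631932177560 + 18039596221 = 8233157904501, q_8 = 13·25252678859 + 720881364 = 329005706531 → 8233157904501/329005706531
APPEND 39: p_9 = 39·8233157904501 + 631932177560 = 321725090453099, q_9 = 39·329005706531 + 25252678859 = 12856475233568 → 321725090453099/12856475233568

25/1
21571/862
18039596221/720881364
631932177560/25252678859
321725090453099/12856475233568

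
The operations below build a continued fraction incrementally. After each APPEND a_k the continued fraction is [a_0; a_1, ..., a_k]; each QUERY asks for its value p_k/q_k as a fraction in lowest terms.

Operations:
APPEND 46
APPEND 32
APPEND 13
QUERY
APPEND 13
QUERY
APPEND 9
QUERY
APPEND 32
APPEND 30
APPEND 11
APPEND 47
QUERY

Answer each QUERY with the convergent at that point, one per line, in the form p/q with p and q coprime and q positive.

19195/417
251008/5453
2278267/49494
1141455731330/24797449099

APPEND 46: p_0 = 46·1 + 0 = 46, q_0 = 46·0 + 1 = 1 → 46/1
APPEND 32: p_1 = 32·46 + 1 = 1473, q_1 = 32·1 + 0 = 32 → 1473/32
APPEND 13: p_2 = 13·1473 + 46 = 19195, q_2 = 13·32 + 1 = 417 → 19195/417
APPEND 13: p_3 = 13·19195 + 1473 = 251008, q_3 = 13·417 + 32 = 5453 → 251008/5453
APPEND 9: p_4 = 9·251008 + 19195 = 2278267, q_4 = 9·5453 + 417 = 49494 → 2278267/49494
APPEND 32: p_5 = 32·2278267 + 251008 = 73155552, q_5 = 32·49494 + 5453 = 1589261 → 73155552/1589261
APPEND 30: p_6 = 30·73155552 + 2278267 = 2196944827, q_6 = 30·1589261 + 49494 = 47727324 → 2196944827/47727324
APPEND 11: p_7 = 11·2196944827 + 73155552 = 24239548649, q_7 = 11·47727324 + 1589261 = 526589825 → 24239548649/526589825
APPEND 47: p_8 = 47·24239548649 + 2196944827 = 1141455731330, q_8 = 47·526589825 + 47727324 = 24797449099 → 1141455731330/24797449099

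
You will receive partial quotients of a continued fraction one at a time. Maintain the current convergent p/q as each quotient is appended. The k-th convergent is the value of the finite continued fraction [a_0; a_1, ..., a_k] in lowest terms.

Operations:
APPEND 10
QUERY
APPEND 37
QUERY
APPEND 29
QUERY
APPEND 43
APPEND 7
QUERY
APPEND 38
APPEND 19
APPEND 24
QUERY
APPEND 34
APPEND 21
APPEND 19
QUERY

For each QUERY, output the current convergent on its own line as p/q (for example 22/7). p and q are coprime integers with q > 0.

10/1
371/37
10769/1074
3254835/324607
56813371816/5666037813
774686131172904/77259996584047

APPEND 10: p_0 = 10·1 + 0 = 10, q_0 = 10·0 + 1 = 1 → 10/1
APPEND 37: p_1 = 37·10 + 1 = 371, q_1 = 37·1 + 0 = 37 → 371/37
APPEND 29: p_2 = 29·371 + 10 = 10769, q_2 = 29·37 + 1 = 1074 → 10769/1074
APPEND 43: p_3 = 43·10769 + 371 = 463438, q_3 = 43·1074 + 37 = 46219 → 463438/46219
APPEND 7: p_4 = 7·463438 + 10769 = 3254835, q_4 = 7·46219 + 1074 = 324607 → 3254835/324607
APPEND 38: p_5 = 38·3254835 + 463438 = 124147168, q_5 = 38·324607 + 46219 = 12381285 → 124147168/12381285
APPEND 19: p_6 = 19·124147168 + 3254835 = 2362051027, q_6 = 19·12381285 + 324607 = 235569022 → 2362051027/235569022
APPEND 24: p_7 = 24·2362051027 + 124147168 = 56813371816, q_7 = 24·235569022 + 12381285 = 5666037813 → 56813371816/5666037813
APPEND 34: p_8 = 34·56813371816 + 2362051027 = 1934016692771, q_8 = 34·5666037813 + 235569022 = 192880854664 → 1934016692771/192880854664
APPEND 21: p_9 = 21·1934016692771 + 56813371816 = 40671163920007, q_9 = 21·192880854664 + 5666037813 = 4056163985757 → 40671163920007/4056163985757
APPEND 19: p_10 = 19·40671163920007 + 1934016692771 = 774686131172904, q_10 = 19·4056163985757 + 192880854664 = 77259996584047 → 774686131172904/77259996584047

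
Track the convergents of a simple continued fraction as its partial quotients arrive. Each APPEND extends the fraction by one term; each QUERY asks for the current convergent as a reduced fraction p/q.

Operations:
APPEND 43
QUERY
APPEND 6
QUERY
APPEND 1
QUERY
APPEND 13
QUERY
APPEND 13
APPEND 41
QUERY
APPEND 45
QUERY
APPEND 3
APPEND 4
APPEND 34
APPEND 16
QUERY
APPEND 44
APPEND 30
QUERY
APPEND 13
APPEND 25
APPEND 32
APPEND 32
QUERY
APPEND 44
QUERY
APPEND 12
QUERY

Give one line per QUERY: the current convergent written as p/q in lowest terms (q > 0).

43/1
259/6
302/7
4185/97
2247172/52085
101177447/2345093
726633519163/16841927029
961242833608693/22279706666209
322420635340649217945/7473072284507318336
14196573782168150778416/329048486472939095895
170681306021358458558937/3956054909959776469076

APPEND 43: p_0 = 43·1 + 0 = 43, q_0 = 43·0 + 1 = 1 → 43/1
APPEND 6: p_1 = 6·43 + 1 = 259, q_1 = 6·1 + 0 = 6 → 259/6
APPEND 1: p_2 = 1·259 + 43 = 302, q_2 = 1·6 + 1 = 7 → 302/7
APPEND 13: p_3 = 13·302 + 259 = 4185, q_3 = 13·7 + 6 = 97 → 4185/97
APPEND 13: p_4 = 13·4185 + 302 = 54707, q_4 = 13·97 + 7 = 1268 → 54707/1268
APPEND 41: p_5 = 41·54707 + 4185 = 2247172, q_5 = 41·1268 + 97 = 52085 → 2247172/52085
APPEND 45: p_6 = 45·2247172 + 54707 = 101177447, q_6 = 45·52085 + 1268 = 2345093 → 101177447/2345093
APPEND 3: p_7 = 3·101177447 + 2247172 = 305779513, q_7 = 3·2345093 + 52085 = 7087364 → 305779513/7087364
APPEND 4: p_8 = 4·305779513 + 101177447 = 1324295499, q_8 = 4·7087364 + 2345093 = 30694549 → 1324295499/30694549
APPEND 34: p_9 = 34·1324295499 + 305779513 = 45331826479, q_9 = 34·30694549 + 7087364 = 1050702030 → 45331826479/1050702030
APPEND 16: p_10 = 16·45331826479 + 1324295499 = 726633519163, q_10 = 16·1050702030 + 30694549 = 16841927029 → 726633519163/16841927029
APPEND 44: p_11 = 44·726633519163 + 45331826479 = 32017206669651, q_11 = 44·16841927029 + 1050702030 = 742095491306 → 32017206669651/742095491306
APPEND 30: p_12 = 30·32017206669651 + 726633519163 = 961242833608693, q_12 = 30·742095491306 + 16841927029 = 22279706666209 → 961242833608693/22279706666209
APPEND 13: p_13 = 13·961242833608693 + 32017206669651 = 12528174043582660, q_13 = 13·22279706666209 + 742095491306 = 290378282152023 → 12528174043582660/290378282152023
APPEND 25: p_14 = 25·12528174043582660 + 961242833608693 = 314165593923175193, q_14 = 25·290378282152023 + 22279706666209 = 7281736760466784 → 314165593923175193/7281736760466784
APPEND 32: p_15 = 32·314165593923175193 + 12528174043582660 = 10065827179585188836, q_15 = 32·7281736760466784 + 290378282152023 = 233305954617089111 → 10065827179585188836/233305954617089111
APPEND 32: p_16 = 32·10065827179585188836 + 314165593923175193 = 322420635340649217945, q_16 = 32·233305954617089111 + 7281736760466784 = 7473072284507318336 → 322420635340649217945/7473072284507318336
APPEND 44: p_17 = 44·322420635340649217945 + 10065827179585188836 = 14196573782168150778416, q_17 = 44·7473072284507318336 + 233305954617089111 = 329048486472939095895 → 14196573782168150778416/329048486472939095895
APPEND 12: p_18 = 12·14196573782168150778416 + 322420635340649217945 = 170681306021358458558937, q_18 = 12·329048486472939095895 + 7473072284507318336 = 3956054909959776469076 → 170681306021358458558937/3956054909959776469076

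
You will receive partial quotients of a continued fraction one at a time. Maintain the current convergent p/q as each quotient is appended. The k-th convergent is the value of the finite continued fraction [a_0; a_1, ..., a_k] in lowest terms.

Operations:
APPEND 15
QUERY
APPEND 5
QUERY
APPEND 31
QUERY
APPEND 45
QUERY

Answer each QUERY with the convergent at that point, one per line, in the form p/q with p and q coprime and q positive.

15/1
76/5
2371/156
106771/7025

APPEND 15: p_0 = 15·1 + 0 = 15, q_0 = 15·0 + 1 = 1 → 15/1
APPEND 5: p_1 = 5·15 + 1 = 76, q_1 = 5·1 + 0 = 5 → 76/5
APPEND 31: p_2 = 31·76 + 15 = 2371, q_2 = 31·5 + 1 = 156 → 2371/156
APPEND 45: p_3 = 45·2371 + 76 = 106771, q_3 = 45·156 + 5 = 7025 → 106771/7025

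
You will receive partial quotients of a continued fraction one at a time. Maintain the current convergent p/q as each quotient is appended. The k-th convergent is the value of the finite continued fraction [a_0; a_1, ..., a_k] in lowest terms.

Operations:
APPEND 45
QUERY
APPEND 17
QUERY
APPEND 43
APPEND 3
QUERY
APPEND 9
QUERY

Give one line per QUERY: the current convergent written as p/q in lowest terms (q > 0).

APPEND 45: p_0 = 45·1 + 0 = 45, q_0 = 45·0 + 1 = 1 → 45/1
APPEND 17: p_1 = 17·45 + 1 = 766, q_1 = 17·1 + 0 = 17 → 766/17
APPEND 43: p_2 = 43·766 + 45 = 32983, q_2 = 43·17 + 1 = 732 → 32983/732
APPEND 3: p_3 = 3·32983 + 766 = 99715, q_3 = 3·732 + 17 = 2213 → 99715/2213
APPEND 9: p_4 = 9·99715 + 32983 = 930418, q_4 = 9·2213 + 732 = 20649 → 930418/20649

45/1
766/17
99715/2213
930418/20649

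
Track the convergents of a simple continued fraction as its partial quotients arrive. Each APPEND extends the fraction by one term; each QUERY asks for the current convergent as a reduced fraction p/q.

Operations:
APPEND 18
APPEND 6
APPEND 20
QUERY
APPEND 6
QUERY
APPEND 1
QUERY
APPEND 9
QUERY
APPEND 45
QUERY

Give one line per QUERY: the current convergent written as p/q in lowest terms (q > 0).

2198/121
13297/732
15495/853
152752/8409
6889335/379258

APPEND 18: p_0 = 18·1 + 0 = 18, q_0 = 18·0 + 1 = 1 → 18/1
APPEND 6: p_1 = 6·18 + 1 = 109, q_1 = 6·1 + 0 = 6 → 109/6
APPEND 20: p_2 = 20·109 + 18 = 2198, q_2 = 20·6 + 1 = 121 → 2198/121
APPEND 6: p_3 = 6·2198 + 109 = 13297, q_3 = 6·121 + 6 = 732 → 13297/732
APPEND 1: p_4 = 1·13297 + 2198 = 15495, q_4 = 1·732 + 121 = 853 → 15495/853
APPEND 9: p_5 = 9·15495 + 13297 = 152752, q_5 = 9·853 + 732 = 8409 → 152752/8409
APPEND 45: p_6 = 45·152752 + 15495 = 6889335, q_6 = 45·8409 + 853 = 379258 → 6889335/379258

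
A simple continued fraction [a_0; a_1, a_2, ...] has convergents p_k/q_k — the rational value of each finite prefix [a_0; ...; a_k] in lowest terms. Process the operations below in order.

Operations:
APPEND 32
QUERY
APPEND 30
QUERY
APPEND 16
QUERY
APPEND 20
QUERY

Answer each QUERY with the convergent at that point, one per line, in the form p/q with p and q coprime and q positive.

32/1
961/30
15408/481
309121/9650

APPEND 32: p_0 = 32·1 + 0 = 32, q_0 = 32·0 + 1 = 1 → 32/1
APPEND 30: p_1 = 30·32 + 1 = 961, q_1 = 30·1 + 0 = 30 → 961/30
APPEND 16: p_2 = 16·961 + 32 = 15408, q_2 = 16·30 + 1 = 481 → 15408/481
APPEND 20: p_3 = 20·15408 + 961 = 309121, q_3 = 20·481 + 30 = 9650 → 309121/9650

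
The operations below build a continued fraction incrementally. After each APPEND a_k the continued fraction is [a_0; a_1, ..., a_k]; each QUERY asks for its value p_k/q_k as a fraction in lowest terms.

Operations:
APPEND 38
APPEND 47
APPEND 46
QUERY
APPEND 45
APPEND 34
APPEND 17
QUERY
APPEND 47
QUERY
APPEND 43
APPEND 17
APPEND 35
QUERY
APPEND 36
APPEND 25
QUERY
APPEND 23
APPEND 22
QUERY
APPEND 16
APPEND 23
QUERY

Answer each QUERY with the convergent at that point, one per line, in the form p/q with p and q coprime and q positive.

APPEND 38: p_0 = 38·1 + 0 = 38, q_0 = 38·0 + 1 = 1 → 38/1
APPEND 47: p_1 = 47·38 + 1 = 1787, q_1 = 47·1 + 0 = 47 → 1787/47
APPEND 46: p_2 = 46·1787 + 38 = 82240, q_2 = 46·47 + 1 = 2163 → 82240/2163
APPEND 45: p_3 = 45·82240 + 1787 = 3702587, q_3 = 45·2163 + 47 = 97382 → 3702587/97382
APPEND 34: p_4 = 34·3702587 + 82240 = 125970198, q_4 = 34·97382 + 2163 = 3313151 → 125970198/3313151
APPEND 17: p_5 = 17·125970198 + 3702587 = 2145195953, q_5 = 17·3313151 + 97382 = 56420949 → 2145195953/56420949
APPEND 47: p_6 = 47·2145195953 + 125970198 = 100950179989, q_6 = 47·56420949 + 3313151 = 2655097754 → 100950179989/2655097754
APPEND 43: p_7 = 43·100950179989 + 2145195953 = 4343002935480, q_7 = 43·2655097754 + 56420949 = 114225624371 → 4343002935480/114225624371
APPEND 17: p_8 = 17·4343002935480 + 100950179989 = 73932000083149, q_8 = 17·114225624371 + 2655097754 = 1944490712061 → 73932000083149/1944490712061
APPEND 35: p_9 = 35·73932000083149 + 4343002935480 = 2591963005845695, q_9 = 35·1944490712061 + 114225624371 = 68171400546506 → 2591963005845695/68171400546506
APPEND 36: p_10 = 36·2591963005845695 + 73932000083149 = 93384600210528169, q_10 = 36·68171400546506 + 1944490712061 = 2456114910386277 → 93384600210528169/2456114910386277
APPEND 25: p_11 = 25·93384600210528169 + 2591963005845695 = 2337206968269049920, q_11 = 25·2456114910386277 + 68171400546506 = 61471044160203431 → 2337206968269049920/61471044160203431
APPEND 23: p_12 = 23·2337206968269049920 + 93384600210528169 = 53849144870398676329, q_12 = 23·61471044160203431 + 2456114910386277 = 1416290130595065190 → 53849144870398676329/1416290130595065190
APPEND 22: p_13 = 22·53849144870398676329 + 2337206968269049920 = 1187018394117039929158, q_13 = 22·1416290130595065190 + 61471044160203431 = 31219853917251637611 → 1187018394117039929158/31219853917251637611
APPEND 16: p_14 = 16·1187018394117039929158 + 53849144870398676329 = 19046143450743037542857, q_14 = 16·31219853917251637611 + 1416290130595065190 = 500933952806621266966 → 19046143450743037542857/500933952806621266966
APPEND 23: p_15 = 23·19046143450743037542857 + 1187018394117039929158 = 439248317761206903414869, q_15 = 23·500933952806621266966 + 31219853917251637611 = 11552700768469540777829 → 439248317761206903414869/11552700768469540777829

82240/2163
2145195953/56420949
100950179989/2655097754
2591963005845695/68171400546506
2337206968269049920/61471044160203431
1187018394117039929158/31219853917251637611
439248317761206903414869/11552700768469540777829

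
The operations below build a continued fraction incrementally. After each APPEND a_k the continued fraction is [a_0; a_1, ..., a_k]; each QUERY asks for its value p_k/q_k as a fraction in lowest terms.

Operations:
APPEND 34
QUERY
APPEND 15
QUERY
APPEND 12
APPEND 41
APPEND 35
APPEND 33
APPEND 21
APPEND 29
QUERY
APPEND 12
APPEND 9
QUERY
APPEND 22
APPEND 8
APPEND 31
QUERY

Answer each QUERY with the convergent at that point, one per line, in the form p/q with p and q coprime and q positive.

34/1
511/15
179010432869/5254766079
19567601201840/574397622501
108334332698878091/3180102788052351

APPEND 34: p_0 = 34·1 + 0 = 34, q_0 = 34·0 + 1 = 1 → 34/1
APPEND 15: p_1 = 15·34 + 1 = 511, q_1 = 15·1 + 0 = 15 → 511/15
APPEND 12: p_2 = 12·511 + 34 = 6166, q_2 = 12·15 + 1 = 181 → 6166/181
APPEND 41: p_3 = 41·6166 + 511 = 253317, q_3 = 41·181 + 15 = 7436 → 253317/7436
APPEND 35: p_4 = 35·253317 + 6166 = 8872261, q_4 = 35·7436 + 181 = 260441 → 8872261/260441
APPEND 33: p_5 = 33·8872261 + 253317 = 293037930, q_5 = 33·260441 + 7436 = 8601989 → 293037930/8601989
APPEND 21: p_6 = 21·293037930 + 8872261 = 6162668791, q_6 = 21·8601989 + 260441 = 180902210 → 6162668791/180902210
APPEND 29: p_7 = 29·6162668791 + 293037930 = 179010432869, q_7 = 29·180902210 + 8601989 = 5254766079 → 179010432869/5254766079
APPEND 12: p_8 = 12·179010432869 + 6162668791 = 2154287863219, q_8 = 12·5254766079 + 180902210 = 63238095158 → 2154287863219/63238095158
APPEND 9: p_9 = 9·2154287863219 + 179010432869 = 19567601201840, q_9 = 9·63238095158 + 5254766079 = 574397622501 → 19567601201840/574397622501
APPEND 22: p_10 = 22·19567601201840 + 2154287863219 = 432641514303699, q_10 = 22·574397622501 + 63238095158 = 12699985790180 → 432641514303699/12699985790180
APPEND 8: p_11 = 8·432641514303699 + 19567601201840 = 3480699715631432, q_11 = 8·12699985790180 + 574397622501 = 102174283943941 → 3480699715631432/102174283943941
APPEND 31: p_12 = 31·3480699715631432 + 432641514303699 = 108334332698878091, q_12 = 31·102174283943941 + 12699985790180 = 3180102788052351 → 108334332698878091/3180102788052351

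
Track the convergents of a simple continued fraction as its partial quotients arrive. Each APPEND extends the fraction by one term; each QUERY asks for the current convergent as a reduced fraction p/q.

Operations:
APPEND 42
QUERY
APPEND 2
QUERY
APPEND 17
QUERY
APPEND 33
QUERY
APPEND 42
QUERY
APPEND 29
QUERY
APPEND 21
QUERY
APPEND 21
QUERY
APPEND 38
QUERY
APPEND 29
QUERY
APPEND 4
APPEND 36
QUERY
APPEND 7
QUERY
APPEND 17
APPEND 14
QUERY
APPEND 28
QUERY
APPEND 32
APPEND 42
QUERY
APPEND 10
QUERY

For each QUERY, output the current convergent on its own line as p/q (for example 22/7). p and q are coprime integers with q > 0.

APPEND 42: p_0 = 42·1 + 0 = 42, q_0 = 42·0 + 1 = 1 → 42/1
APPEND 2: p_1 = 2·42 + 1 = 85, q_1 = 2·1 + 0 = 2 → 85/2
APPEND 17: p_2 = 17·85 + 42 = 1487, q_2 = 17·2 + 1 = 35 → 1487/35
APPEND 33: p_3 = 33·1487 + 85 = 49156, q_3 = 33·35 + 2 = 1157 → 49156/1157
APPEND 42: p_4 = 42·49156 + 1487 = 2066039, q_4 = 42·1157 + 35 = 48629 → 2066039/48629
APPEND 29: p_5 = 29·2066039 + 49156 = 59964287, q_5 = 29·48629 + 1157 = 1411398 → 59964287/1411398
APPEND 21: p_6 = 21·59964287 + 2066039 = 1261316066, q_6 = 21·1411398 + 48629 = 29687987 → 1261316066/29687987
APPEND 21: p_7 = 21·1261316066 + 59964287 = 26547601673, q_7 = 21·29687987 + 1411398 = 624859125 → 26547601673/624859125
APPEND 38: p_8 = 38·26547601673 + 1261316066 = 1010070179640, q_8 = 38·624859125 + 29687987 = 23774334737 → 1010070179640/23774334737
APPEND 29: p_9 = 29·1010070179640 + 26547601673 = 29318582811233, q_9 = 29·23774334737 + 624859125 = 690080566498 → 29318582811233/690080566498
APPEND 4: p_10 = 4·29318582811233 + 1010070179640 = 118284401424572, q_10 = 4·690080566498 + 23774334737 = 2784096600729 → 118284401424572/2784096600729
APPEND 36: p_11 = 36·118284401424572 + 29318582811233 = 4287557034095825, q_11 = 36·2784096600729 + 690080566498 = 100917558192742 → 4287557034095825/100917558192742
APPEND 7: p_12 = 7·4287557034095825 + 118284401424572 = 30131183640095347, q_12 = 7·100917558192742 + 2784096600729 = 709207003949923 → 30131183640095347/709207003949923
APPEND 17: p_13 = 17·30131183640095347 + 4287557034095825 = 516517678915716724, q_13 = 17·709207003949923 + 100917558192742 = 12157436625341433 → 516517678915716724/12157436625341433
APPEND 14: p_14 = 14·516517678915716724 + 30131183640095347 = 7261378688460129483, q_14 = 14·12157436625341433 + 709207003949923 = 170913319758729985 → 7261378688460129483/170913319758729985
APPEND 28: p_15 = 28·7261378688460129483 + 516517678915716724 = 203835120955799342248, q_15 = 28·170913319758729985 + 12157436625341433 = 4797730389869781013 → 203835120955799342248/4797730389869781013
APPEND 32: p_16 = 32·203835120955799342248 + 7261378688460129483 = 6529985249274039081419, q_16 = 32·4797730389869781013 + 170913319758729985 = 153698285795591722401 → 6529985249274039081419/153698285795591722401
APPEND 42: p_17 = 42·6529985249274039081419 + 203835120955799342248 = 274463215590465440761846, q_17 = 42·153698285795591722401 + 4797730389869781013 = 6460125733804722121855 → 274463215590465440761846/6460125733804722121855
APPEND 10: p_18 = 10·274463215590465440761846 + 6529985249274039081419 = 2751162141153928446699879, q_18 = 10·6460125733804722121855 + 153698285795591722401 = 64754955623842812940951 → 2751162141153928446699879/64754955623842812940951

42/1
85/2
1487/35
49156/1157
2066039/48629
59964287/1411398
1261316066/29687987
26547601673/624859125
1010070179640/23774334737
29318582811233/690080566498
4287557034095825/100917558192742
30131183640095347/709207003949923
7261378688460129483/170913319758729985
203835120955799342248/4797730389869781013
274463215590465440761846/6460125733804722121855
2751162141153928446699879/64754955623842812940951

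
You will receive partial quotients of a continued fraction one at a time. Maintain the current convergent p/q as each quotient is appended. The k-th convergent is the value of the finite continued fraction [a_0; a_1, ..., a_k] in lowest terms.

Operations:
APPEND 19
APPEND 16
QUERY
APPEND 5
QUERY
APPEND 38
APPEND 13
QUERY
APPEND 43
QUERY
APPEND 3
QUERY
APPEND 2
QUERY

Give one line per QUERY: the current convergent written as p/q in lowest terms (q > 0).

305/16
1544/81
768245/40303
33093512/1736123
100048781/5248672
233191074/12233467

APPEND 19: p_0 = 19·1 + 0 = 19, q_0 = 19·0 + 1 = 1 → 19/1
APPEND 16: p_1 = 16·19 + 1 = 305, q_1 = 16·1 + 0 = 16 → 305/16
APPEND 5: p_2 = 5·305 + 19 = 1544, q_2 = 5·16 + 1 = 81 → 1544/81
APPEND 38: p_3 = 38·1544 + 305 = 58977, q_3 = 38·81 + 16 = 3094 → 58977/3094
APPEND 13: p_4 = 13·58977 + 1544 = 768245, q_4 = 13·3094 + 81 = 40303 → 768245/40303
APPEND 43: p_5 = 43·768245 + 58977 = 33093512, q_5 = 43·40303 + 3094 = 1736123 → 33093512/1736123
APPEND 3: p_6 = 3·33093512 + 768245 = 100048781, q_6 = 3·1736123 + 40303 = 5248672 → 100048781/5248672
APPEND 2: p_7 = 2·100048781 + 33093512 = 233191074, q_7 = 2·5248672 + 1736123 = 12233467 → 233191074/12233467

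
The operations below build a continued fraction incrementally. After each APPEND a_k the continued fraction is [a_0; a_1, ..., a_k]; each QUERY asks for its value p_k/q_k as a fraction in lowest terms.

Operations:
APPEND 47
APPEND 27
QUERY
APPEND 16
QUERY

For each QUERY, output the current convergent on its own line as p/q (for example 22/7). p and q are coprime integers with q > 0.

APPEND 47: p_0 = 47·1 + 0 = 47, q_0 = 47·0 + 1 = 1 → 47/1
APPEND 27: p_1 = 27·47 + 1 = 1270, q_1 = 27·1 + 0 = 27 → 1270/27
APPEND 16: p_2 = 16·1270 + 47 = 20367, q_2 = 16·27 + 1 = 433 → 20367/433

1270/27
20367/433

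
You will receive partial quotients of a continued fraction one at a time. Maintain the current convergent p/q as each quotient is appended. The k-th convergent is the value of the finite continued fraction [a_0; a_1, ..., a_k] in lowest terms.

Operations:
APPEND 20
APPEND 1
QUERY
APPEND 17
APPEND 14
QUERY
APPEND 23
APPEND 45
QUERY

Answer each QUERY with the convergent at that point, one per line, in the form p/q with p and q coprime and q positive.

21/1
5299/253
5506729/262918

APPEND 20: p_0 = 20·1 + 0 = 20, q_0 = 20·0 + 1 = 1 → 20/1
APPEND 1: p_1 = 1·20 + 1 = 21, q_1 = 1·1 + 0 = 1 → 21/1
APPEND 17: p_2 = 17·21 + 20 = 377, q_2 = 17·1 + 1 = 18 → 377/18
APPEND 14: p_3 = 14·377 + 21 = 5299, q_3 = 14·18 + 1 = 253 → 5299/253
APPEND 23: p_4 = 23·5299 + 377 = 122254, q_4 = 23·253 + 18 = 5837 → 122254/5837
APPEND 45: p_5 = 45·122254 + 5299 = 5506729, q_5 = 45·5837 + 253 = 262918 → 5506729/262918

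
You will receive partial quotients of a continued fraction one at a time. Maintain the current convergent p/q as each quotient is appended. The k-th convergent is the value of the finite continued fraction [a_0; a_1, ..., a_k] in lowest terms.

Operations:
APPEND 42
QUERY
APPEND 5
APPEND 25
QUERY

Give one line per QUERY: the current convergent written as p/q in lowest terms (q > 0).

APPEND 42: p_0 = 42·1 + 0 = 42, q_0 = 42·0 + 1 = 1 → 42/1
APPEND 5: p_1 = 5·42 + 1 = 211, q_1 = 5·1 + 0 = 5 → 211/5
APPEND 25: p_2 = 25·211 + 42 = 5317, q_2 = 25·5 + 1 = 126 → 5317/126

42/1
5317/126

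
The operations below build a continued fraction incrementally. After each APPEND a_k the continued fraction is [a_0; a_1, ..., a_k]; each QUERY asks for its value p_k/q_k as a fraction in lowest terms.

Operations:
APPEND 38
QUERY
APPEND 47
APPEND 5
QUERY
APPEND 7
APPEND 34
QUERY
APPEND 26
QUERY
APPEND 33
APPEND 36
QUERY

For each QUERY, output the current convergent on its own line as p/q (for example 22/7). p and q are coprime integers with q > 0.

38/1
8973/236
2205305/58002
57402528/1509751
68330996772/1797182011

APPEND 38: p_0 = 38·1 + 0 = 38, q_0 = 38·0 + 1 = 1 → 38/1
APPEND 47: p_1 = 47·38 + 1 = 1787, q_1 = 47·1 + 0 = 47 → 1787/47
APPEND 5: p_2 = 5·1787 + 38 = 8973, q_2 = 5·47 + 1 = 236 → 8973/236
APPEND 7: p_3 = 7·8973 + 1787 = 64598, q_3 = 7·236 + 47 = 1699 → 64598/1699
APPEND 34: p_4 = 34·64598 + 8973 = 2205305, q_4 = 34·1699 + 236 = 58002 → 2205305/58002
APPEND 26: p_5 = 26·2205305 + 64598 = 57402528, q_5 = 26·58002 + 1699 = 1509751 → 57402528/1509751
APPEND 33: p_6 = 33·57402528 + 2205305 = 1896488729, q_6 = 33·1509751 + 58002 = 49879785 → 1896488729/49879785
APPEND 36: p_7 = 36·1896488729 + 57402528 = 68330996772, q_7 = 36·49879785 + 1509751 = 1797182011 → 68330996772/1797182011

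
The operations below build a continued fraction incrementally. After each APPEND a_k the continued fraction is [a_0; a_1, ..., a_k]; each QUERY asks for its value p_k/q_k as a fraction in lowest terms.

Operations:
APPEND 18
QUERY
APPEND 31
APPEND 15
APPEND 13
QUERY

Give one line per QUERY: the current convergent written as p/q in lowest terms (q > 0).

18/1
109798/6089

APPEND 18: p_0 = 18·1 + 0 = 18, q_0 = 18·0 + 1 = 1 → 18/1
APPEND 31: p_1 = 31·18 + 1 = 559, q_1 = 31·1 + 0 = 31 → 559/31
APPEND 15: p_2 = 15·559 + 18 = 8403, q_2 = 15·31 + 1 = 466 → 8403/466
APPEND 13: p_3 = 13·8403 + 559 = 109798, q_3 = 13·466 + 31 = 6089 → 109798/6089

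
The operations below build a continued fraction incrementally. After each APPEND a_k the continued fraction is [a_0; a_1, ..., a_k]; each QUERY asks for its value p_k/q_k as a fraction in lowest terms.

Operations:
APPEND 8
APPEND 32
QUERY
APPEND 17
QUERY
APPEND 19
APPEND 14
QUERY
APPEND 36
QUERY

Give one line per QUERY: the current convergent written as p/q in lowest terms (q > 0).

257/32
4377/545
1172257/145963
42284672/5265055

APPEND 8: p_0 = 8·1 + 0 = 8, q_0 = 8·0 + 1 = 1 → 8/1
APPEND 32: p_1 = 32·8 + 1 = 257, q_1 = 32·1 + 0 = 32 → 257/32
APPEND 17: p_2 = 17·257 + 8 = 4377, q_2 = 17·32 + 1 = 545 → 4377/545
APPEND 19: p_3 = 19·4377 + 257 = 83420, q_3 = 19·545 + 32 = 10387 → 83420/10387
APPEND 14: p_4 = 14·83420 + 4377 = 1172257, q_4 = 14·10387 + 545 = 145963 → 1172257/145963
APPEND 36: p_5 = 36·1172257 + 83420 = 42284672, q_5 = 36·145963 + 10387 = 5265055 → 42284672/5265055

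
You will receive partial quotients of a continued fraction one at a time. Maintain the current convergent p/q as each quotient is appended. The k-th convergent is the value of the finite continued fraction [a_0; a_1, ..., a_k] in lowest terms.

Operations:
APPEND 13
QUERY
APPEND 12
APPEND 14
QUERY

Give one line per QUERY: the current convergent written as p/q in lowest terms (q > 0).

APPEND 13: p_0 = 13·1 + 0 = 13, q_0 = 13·0 + 1 = 1 → 13/1
APPEND 12: p_1 = 12·13 + 1 = 157, q_1 = 12·1 + 0 = 12 → 157/12
APPEND 14: p_2 = 14·157 + 13 = 2211, q_2 = 14·12 + 1 = 169 → 2211/169

13/1
2211/169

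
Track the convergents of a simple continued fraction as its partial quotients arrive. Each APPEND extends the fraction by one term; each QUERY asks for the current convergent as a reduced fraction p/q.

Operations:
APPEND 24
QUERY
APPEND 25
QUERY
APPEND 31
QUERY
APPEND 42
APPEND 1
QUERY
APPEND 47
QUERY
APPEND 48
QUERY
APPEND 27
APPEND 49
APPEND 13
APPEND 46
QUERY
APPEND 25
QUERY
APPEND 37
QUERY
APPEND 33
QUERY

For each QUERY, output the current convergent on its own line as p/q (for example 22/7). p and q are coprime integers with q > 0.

APPEND 24: p_0 = 24·1 + 0 = 24, q_0 = 24·0 + 1 = 1 → 24/1
APPEND 25: p_1 = 25·24 + 1 = 601, q_1 = 25·1 + 0 = 25 → 601/25
APPEND 31: p_2 = 31·601 + 24 = 18655, q_2 = 31·25 + 1 = 776 → 18655/776
APPEND 42: p_3 = 42·18655 + 601 = 784111, q_3 = 42·776 + 25 = 32617 → 784111/32617
APPEND 1: p_4 = 1·784111 + 18655 = 802766, q_4 = 1·32617 + 776 = 33393 → 802766/33393
APPEND 47: p_5 = 47·802766 + 784111 = 38514113, q_5 = 47·33393 + 32617 = 1602088 → 38514113/1602088
APPEND 48: p_6 = 48·38514113 + 802766 = 1849480190, q_6 = 48·1602088 + 33393 = 76933617 → 1849480190/76933617
APPEND 27: p_7 = 27·1849480190 + 38514113 = 49974479243, q_7 = 27·76933617 + 1602088 = 2078809747 → 49974479243/2078809747
APPEND 49: p_8 = 49·49974479243 + 1849480190 = 2450598963097, q_8 = 49·2078809747 + 76933617 = 101938611220 → 2450598963097/101938611220
APPEND 13: p_9 = 13·2450598963097 + 49974479243 = 31907760999504, q_9 = 13·101938611220 + 2078809747 = 1327280755607 → 31907760999504/1327280755607
APPEND 46: p_10 = 46·31907760999504 + 2450598963097 = 1470207604940281, q_10 = 46·1327280755607 + 101938611220 = 61156853369142 → 1470207604940281/61156853369142
APPEND 25: p_11 = 25·1470207604940281 + 31907760999504 = 36787097884506529, q_11 = 25·61156853369142 + 1327280755607 = 1530248614984157 → 36787097884506529/1530248614984157
APPEND 37: p_12 = 37·36787097884506529 + 1470207604940281 = 1362592829331681854, q_12 = 37·1530248614984157 + 61156853369142 = 56680355607782951 → 1362592829331681854/56680355607782951
APPEND 33: p_13 = 33·1362592829331681854 + 36787097884506529 = 45002350465830007711, q_13 = 33·56680355607782951 + 1530248614984157 = 1871981983671821540 → 45002350465830007711/1871981983671821540

24/1
601/25
18655/776
802766/33393
38514113/1602088
1849480190/76933617
1470207604940281/61156853369142
36787097884506529/1530248614984157
1362592829331681854/56680355607782951
45002350465830007711/1871981983671821540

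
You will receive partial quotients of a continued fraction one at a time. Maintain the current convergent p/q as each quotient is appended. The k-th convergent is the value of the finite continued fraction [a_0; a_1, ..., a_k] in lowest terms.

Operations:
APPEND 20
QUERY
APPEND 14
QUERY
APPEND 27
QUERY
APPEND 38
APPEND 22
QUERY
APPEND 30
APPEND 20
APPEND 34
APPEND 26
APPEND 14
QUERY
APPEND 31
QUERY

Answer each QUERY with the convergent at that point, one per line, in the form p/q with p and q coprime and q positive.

APPEND 20: p_0 = 20·1 + 0 = 20, q_0 = 20·0 + 1 = 1 → 20/1
APPEND 14: p_1 = 14·20 + 1 = 281, q_1 = 14·1 + 0 = 14 → 281/14
APPEND 27: p_2 = 27·281 + 20 = 7607, q_2 = 27·14 + 1 = 379 → 7607/379
APPEND 38: p_3 = 38·7607 + 281 = 289347, q_3 = 38·379 + 14 = 14416 → 289347/14416
APPEND 22: p_4 = 22·289347 + 7607 = 6373241, q_4 = 22·14416 + 379 = 317531 → 6373241/317531
APPEND 30: p_5 = 30·6373241 + 289347 = 191486577, q_5 = 30·317531 + 14416 = 9540346 → 191486577/9540346
APPEND 20: p_6 = 20·191486577 + 6373241 = 3836104781, q_6 = 20·9540346 + 317531 = 191124451 → 3836104781/191124451
APPEND 34: p_7 = 34·3836104781 + 191486577 = 130619049131, q_7 = 34·191124451 + 9540346 = 6507771680 → 130619049131/6507771680
APPEND 26: p_8 = 26·130619049131 + 3836104781 = 3399931382187, q_8 = 26·6507771680 + 191124451 = 169393188131 → 3399931382187/169393188131
APPEND 14: p_9 = 14·3399931382187 + 130619049131 = 47729658399749, q_9 = 14·169393188131 + 6507771680 = 2378012405514 → 47729658399749/2378012405514
APPEND 31: p_10 = 31·47729658399749 + 3399931382187 = 1483019341774406, q_10 = 31·2378012405514 + 169393188131 = 73887777759065 → 1483019341774406/73887777759065

20/1
281/14
7607/379
6373241/317531
47729658399749/2378012405514
1483019341774406/73887777759065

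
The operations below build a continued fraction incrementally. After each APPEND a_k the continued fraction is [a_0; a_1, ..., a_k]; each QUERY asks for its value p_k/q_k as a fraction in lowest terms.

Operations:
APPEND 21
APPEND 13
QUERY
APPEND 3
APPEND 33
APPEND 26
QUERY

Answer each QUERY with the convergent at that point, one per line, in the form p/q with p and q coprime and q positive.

274/13
731261/34698

APPEND 21: p_0 = 21·1 + 0 = 21, q_0 = 21·0 + 1 = 1 → 21/1
APPEND 13: p_1 = 13·21 + 1 = 274, q_1 = 13·1 + 0 = 13 → 274/13
APPEND 3: p_2 = 3·274 + 21 = 843, q_2 = 3·13 + 1 = 40 → 843/40
APPEND 33: p_3 = 33·843 + 274 = 28093, q_3 = 33·40 + 13 = 1333 → 28093/1333
APPEND 26: p_4 = 26·28093 + 843 = 731261, q_4 = 26·1333 + 40 = 34698 → 731261/34698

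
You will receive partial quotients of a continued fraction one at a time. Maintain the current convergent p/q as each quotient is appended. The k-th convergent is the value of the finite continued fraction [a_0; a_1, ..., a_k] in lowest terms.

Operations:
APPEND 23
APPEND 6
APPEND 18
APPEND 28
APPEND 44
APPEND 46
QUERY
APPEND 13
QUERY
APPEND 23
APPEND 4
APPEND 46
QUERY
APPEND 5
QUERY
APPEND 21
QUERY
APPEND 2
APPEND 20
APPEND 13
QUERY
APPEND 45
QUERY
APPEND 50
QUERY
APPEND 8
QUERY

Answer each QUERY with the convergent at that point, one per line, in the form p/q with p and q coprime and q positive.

APPEND 23: p_0 = 23·1 + 0 = 23, q_0 = 23·0 + 1 = 1 → 23/1
APPEND 6: p_1 = 6·23 + 1 = 139, q_1 = 6·1 + 0 = 6 → 139/6
APPEND 18: p_2 = 18·139 + 23 = 2525, q_2 = 18·6 + 1 = 109 → 2525/109
APPEND 28: p_3 = 28·2525 + 139 = 70839, q_3 = 28·109 + 6 = 3058 → 70839/3058
APPEND 44: p_4 = 44·70839 + 2525 = 3119441, q_4 = 44·3058 + 109 = 134661 → 3119441/134661
APPEND 46: p_5 = 46·3119441 + 70839 = 143565125, q_5 = 46·134661 + 3058 = 6197464 → 143565125/6197464
APPEND 13: p_6 = 13·143565125 + 3119441 = 1869466066, q_6 = 13·6197464 + 134661 = 80701693 → 1869466066/80701693
APPEND 23: p_7 = 23·1869466066 + 143565125 = 43141284643, q_7 = 23·80701693 + 6197464 = 1862336403 → 43141284643/1862336403
APPEND 4: p_8 = 4·43141284643 + 1869466066 = 174434604638, q_8 = 4·1862336403 + 80701693 = 7530047305 → 174434604638/7530047305
APPEND 46: p_9 = 46·174434604638 + 43141284643 = 8067133097991, q_9 = 46·7530047305 + 1862336403 = 348244512433 → 8067133097991/348244512433
APPEND 5: p_10 = 5·8067133097991 + 174434604638 = 40510100094593, q_10 = 5·348244512433 + 7530047305 = 1748752609470 → 40510100094593/1748752609470
APPEND 21: p_11 = 21·40510100094593 + 8067133097991 = 858779235084444, q_11 = 21·1748752609470 + 348244512433 = 37072049311303 → 858779235084444/37072049311303
APPEND 2: p_12 = 2·858779235084444 + 40510100094593 = 1758068570263481, q_12 = 2·37072049311303 + 1748752609470 = 75892851232076 → 1758068570263481/75892851232076
APPEND 20: p_13 = 20·1758068570263481 + 858779235084444 = 36020150640354064, q_13 = 20·75892851232076 + 37072049311303 = 1554929073952823 → 36020150640354064/1554929073952823
APPEND 13: p_14 = 13·36020150640354064 + 1758068570263481 = 470020026894866313, q_14 = 13·1554929073952823 + 75892851232076 = 20289970812618775 → 470020026894866313/20289970812618775
APPEND 45: p_15 = 45·470020026894866313 + 36020150640354064 = 21186921360909338149, q_15 = 45·20289970812618775 + 1554929073952823 = 914603615641797698 → 21186921360909338149/914603615641797698
APPEND 50: p_16 = 50·21186921360909338149 + 470020026894866313 = 1059816088072361773763, q_16 = 50·914603615641797698 + 20289970812618775 = 45750470752902503675 → 1059816088072361773763/45750470752902503675
APPEND 8: p_17 = 8·1059816088072361773763 + 21186921360909338149 = 8499715625939803528253, q_17 = 8·45750470752902503675 + 914603615641797698 = 366918369638861827098 → 8499715625939803528253/366918369638861827098

143565125/6197464
1869466066/80701693
8067133097991/348244512433
40510100094593/1748752609470
858779235084444/37072049311303
470020026894866313/20289970812618775
21186921360909338149/914603615641797698
1059816088072361773763/45750470752902503675
8499715625939803528253/366918369638861827098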